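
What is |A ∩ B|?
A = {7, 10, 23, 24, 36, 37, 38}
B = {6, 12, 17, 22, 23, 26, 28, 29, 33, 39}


Set A = {7, 10, 23, 24, 36, 37, 38}
Set B = {6, 12, 17, 22, 23, 26, 28, 29, 33, 39}
A ∩ B = {23}
|A ∩ B| = 1

1


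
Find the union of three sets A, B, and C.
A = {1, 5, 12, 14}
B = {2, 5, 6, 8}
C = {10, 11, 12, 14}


Set A = {1, 5, 12, 14}
Set B = {2, 5, 6, 8}
Set C = {10, 11, 12, 14}
First, A ∪ B = {1, 2, 5, 6, 8, 12, 14}
Then, (A ∪ B) ∪ C = {1, 2, 5, 6, 8, 10, 11, 12, 14}

{1, 2, 5, 6, 8, 10, 11, 12, 14}


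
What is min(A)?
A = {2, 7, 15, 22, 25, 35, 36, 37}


Set A = {2, 7, 15, 22, 25, 35, 36, 37}
Elements in ascending order: 2, 7, 15, 22, 25, 35, 36, 37
The smallest element is 2.

2


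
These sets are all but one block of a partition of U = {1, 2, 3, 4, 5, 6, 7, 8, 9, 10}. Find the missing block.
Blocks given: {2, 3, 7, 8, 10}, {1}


U = {1, 2, 3, 4, 5, 6, 7, 8, 9, 10}
Shown blocks: {2, 3, 7, 8, 10}, {1}
A partition's blocks are pairwise disjoint and cover U, so the missing block = U \ (union of shown blocks).
Union of shown blocks: {1, 2, 3, 7, 8, 10}
Missing block = U \ (union) = {4, 5, 6, 9}

{4, 5, 6, 9}


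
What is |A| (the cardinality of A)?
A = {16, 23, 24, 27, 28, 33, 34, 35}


Set A = {16, 23, 24, 27, 28, 33, 34, 35}
Listing elements: 16, 23, 24, 27, 28, 33, 34, 35
Counting: 8 elements
|A| = 8

8


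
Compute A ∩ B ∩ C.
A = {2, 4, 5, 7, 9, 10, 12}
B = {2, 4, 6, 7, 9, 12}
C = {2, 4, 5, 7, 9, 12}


Set A = {2, 4, 5, 7, 9, 10, 12}
Set B = {2, 4, 6, 7, 9, 12}
Set C = {2, 4, 5, 7, 9, 12}
First, A ∩ B = {2, 4, 7, 9, 12}
Then, (A ∩ B) ∩ C = {2, 4, 7, 9, 12}

{2, 4, 7, 9, 12}


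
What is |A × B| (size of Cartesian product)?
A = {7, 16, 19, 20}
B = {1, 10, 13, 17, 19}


Set A = {7, 16, 19, 20} has 4 elements.
Set B = {1, 10, 13, 17, 19} has 5 elements.
|A × B| = |A| × |B| = 4 × 5 = 20

20


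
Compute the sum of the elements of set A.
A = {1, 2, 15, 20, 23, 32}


Set A = {1, 2, 15, 20, 23, 32}
Sum = 1 + 2 + 15 + 20 + 23 + 32 = 93

93


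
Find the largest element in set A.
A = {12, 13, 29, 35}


Set A = {12, 13, 29, 35}
Elements in ascending order: 12, 13, 29, 35
The largest element is 35.

35


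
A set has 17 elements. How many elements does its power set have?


The set has 17 elements.
The power set contains all possible subsets.
|P(A)| = 2^|A| = 2^17 = 131072

131072


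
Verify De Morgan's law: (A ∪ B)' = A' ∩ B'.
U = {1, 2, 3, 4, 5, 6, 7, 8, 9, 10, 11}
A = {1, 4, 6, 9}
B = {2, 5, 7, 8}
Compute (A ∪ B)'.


U = {1, 2, 3, 4, 5, 6, 7, 8, 9, 10, 11}
A = {1, 4, 6, 9}, B = {2, 5, 7, 8}
A ∪ B = {1, 2, 4, 5, 6, 7, 8, 9}
(A ∪ B)' = U \ (A ∪ B) = {3, 10, 11}
Verification via A' ∩ B': A' = {2, 3, 5, 7, 8, 10, 11}, B' = {1, 3, 4, 6, 9, 10, 11}
A' ∩ B' = {3, 10, 11} ✓

{3, 10, 11}


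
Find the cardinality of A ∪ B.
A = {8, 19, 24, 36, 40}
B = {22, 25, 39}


Set A = {8, 19, 24, 36, 40}, |A| = 5
Set B = {22, 25, 39}, |B| = 3
A ∩ B = {}, |A ∩ B| = 0
|A ∪ B| = |A| + |B| - |A ∩ B| = 5 + 3 - 0 = 8

8


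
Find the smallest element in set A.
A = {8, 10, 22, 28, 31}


Set A = {8, 10, 22, 28, 31}
Elements in ascending order: 8, 10, 22, 28, 31
The smallest element is 8.

8


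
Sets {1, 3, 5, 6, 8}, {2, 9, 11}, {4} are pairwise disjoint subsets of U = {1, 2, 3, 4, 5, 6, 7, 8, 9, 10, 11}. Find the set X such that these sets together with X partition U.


U = {1, 2, 3, 4, 5, 6, 7, 8, 9, 10, 11}
Shown blocks: {1, 3, 5, 6, 8}, {2, 9, 11}, {4}
A partition's blocks are pairwise disjoint and cover U, so the missing block = U \ (union of shown blocks).
Union of shown blocks: {1, 2, 3, 4, 5, 6, 8, 9, 11}
Missing block = U \ (union) = {7, 10}

{7, 10}


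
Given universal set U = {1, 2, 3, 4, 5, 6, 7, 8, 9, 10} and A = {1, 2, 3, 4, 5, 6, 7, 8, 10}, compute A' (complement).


Universal set U = {1, 2, 3, 4, 5, 6, 7, 8, 9, 10}
Set A = {1, 2, 3, 4, 5, 6, 7, 8, 10}
A' = U \ A = elements in U but not in A
Checking each element of U:
1 (in A, exclude), 2 (in A, exclude), 3 (in A, exclude), 4 (in A, exclude), 5 (in A, exclude), 6 (in A, exclude), 7 (in A, exclude), 8 (in A, exclude), 9 (not in A, include), 10 (in A, exclude)
A' = {9}

{9}


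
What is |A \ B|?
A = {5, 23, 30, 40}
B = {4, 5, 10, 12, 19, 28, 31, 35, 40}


Set A = {5, 23, 30, 40}
Set B = {4, 5, 10, 12, 19, 28, 31, 35, 40}
A \ B = {23, 30}
|A \ B| = 2

2


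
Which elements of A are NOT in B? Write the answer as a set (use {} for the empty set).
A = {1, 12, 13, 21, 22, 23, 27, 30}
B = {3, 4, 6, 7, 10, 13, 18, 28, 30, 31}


Set A = {1, 12, 13, 21, 22, 23, 27, 30}
Set B = {3, 4, 6, 7, 10, 13, 18, 28, 30, 31}
Check each element of A against B:
1 ∉ B (include), 12 ∉ B (include), 13 ∈ B, 21 ∉ B (include), 22 ∉ B (include), 23 ∉ B (include), 27 ∉ B (include), 30 ∈ B
Elements of A not in B: {1, 12, 21, 22, 23, 27}

{1, 12, 21, 22, 23, 27}


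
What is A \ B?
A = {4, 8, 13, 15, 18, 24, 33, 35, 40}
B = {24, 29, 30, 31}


Set A = {4, 8, 13, 15, 18, 24, 33, 35, 40}
Set B = {24, 29, 30, 31}
A \ B includes elements in A that are not in B.
Check each element of A:
4 (not in B, keep), 8 (not in B, keep), 13 (not in B, keep), 15 (not in B, keep), 18 (not in B, keep), 24 (in B, remove), 33 (not in B, keep), 35 (not in B, keep), 40 (not in B, keep)
A \ B = {4, 8, 13, 15, 18, 33, 35, 40}

{4, 8, 13, 15, 18, 33, 35, 40}


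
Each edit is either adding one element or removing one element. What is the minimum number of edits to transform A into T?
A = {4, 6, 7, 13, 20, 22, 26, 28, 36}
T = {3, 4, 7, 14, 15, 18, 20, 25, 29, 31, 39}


Set A = {4, 6, 7, 13, 20, 22, 26, 28, 36}
Set T = {3, 4, 7, 14, 15, 18, 20, 25, 29, 31, 39}
Elements to remove from A (in A, not in T): {6, 13, 22, 26, 28, 36} → 6 removals
Elements to add to A (in T, not in A): {3, 14, 15, 18, 25, 29, 31, 39} → 8 additions
Total edits = 6 + 8 = 14

14


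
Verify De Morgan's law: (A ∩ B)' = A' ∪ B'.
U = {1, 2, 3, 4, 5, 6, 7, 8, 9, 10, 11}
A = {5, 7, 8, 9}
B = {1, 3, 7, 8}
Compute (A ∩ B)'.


U = {1, 2, 3, 4, 5, 6, 7, 8, 9, 10, 11}
A = {5, 7, 8, 9}, B = {1, 3, 7, 8}
A ∩ B = {7, 8}
(A ∩ B)' = U \ (A ∩ B) = {1, 2, 3, 4, 5, 6, 9, 10, 11}
Verification via A' ∪ B': A' = {1, 2, 3, 4, 6, 10, 11}, B' = {2, 4, 5, 6, 9, 10, 11}
A' ∪ B' = {1, 2, 3, 4, 5, 6, 9, 10, 11} ✓

{1, 2, 3, 4, 5, 6, 9, 10, 11}


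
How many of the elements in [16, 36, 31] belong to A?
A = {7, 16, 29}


Set A = {7, 16, 29}
Candidates: [16, 36, 31]
Check each candidate:
16 ∈ A, 36 ∉ A, 31 ∉ A
Count of candidates in A: 1

1


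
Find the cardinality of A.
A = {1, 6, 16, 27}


Set A = {1, 6, 16, 27}
Listing elements: 1, 6, 16, 27
Counting: 4 elements
|A| = 4

4


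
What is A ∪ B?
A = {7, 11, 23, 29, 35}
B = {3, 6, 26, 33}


Set A = {7, 11, 23, 29, 35}
Set B = {3, 6, 26, 33}
A ∪ B includes all elements in either set.
Elements from A: {7, 11, 23, 29, 35}
Elements from B not already included: {3, 6, 26, 33}
A ∪ B = {3, 6, 7, 11, 23, 26, 29, 33, 35}

{3, 6, 7, 11, 23, 26, 29, 33, 35}


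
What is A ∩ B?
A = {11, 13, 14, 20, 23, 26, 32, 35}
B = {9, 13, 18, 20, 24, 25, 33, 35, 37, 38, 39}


Set A = {11, 13, 14, 20, 23, 26, 32, 35}
Set B = {9, 13, 18, 20, 24, 25, 33, 35, 37, 38, 39}
A ∩ B includes only elements in both sets.
Check each element of A against B:
11 ✗, 13 ✓, 14 ✗, 20 ✓, 23 ✗, 26 ✗, 32 ✗, 35 ✓
A ∩ B = {13, 20, 35}

{13, 20, 35}


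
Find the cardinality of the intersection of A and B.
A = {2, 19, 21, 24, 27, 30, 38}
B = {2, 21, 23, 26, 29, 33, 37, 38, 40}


Set A = {2, 19, 21, 24, 27, 30, 38}
Set B = {2, 21, 23, 26, 29, 33, 37, 38, 40}
A ∩ B = {2, 21, 38}
|A ∩ B| = 3

3


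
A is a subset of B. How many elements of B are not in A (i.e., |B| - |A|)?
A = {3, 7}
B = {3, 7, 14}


Set A = {3, 7}, |A| = 2
Set B = {3, 7, 14}, |B| = 3
Since A ⊆ B: B \ A = {14}
|B| - |A| = 3 - 2 = 1

1


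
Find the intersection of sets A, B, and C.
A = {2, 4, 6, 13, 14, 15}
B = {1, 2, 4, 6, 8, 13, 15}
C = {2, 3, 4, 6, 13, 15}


Set A = {2, 4, 6, 13, 14, 15}
Set B = {1, 2, 4, 6, 8, 13, 15}
Set C = {2, 3, 4, 6, 13, 15}
First, A ∩ B = {2, 4, 6, 13, 15}
Then, (A ∩ B) ∩ C = {2, 4, 6, 13, 15}

{2, 4, 6, 13, 15}


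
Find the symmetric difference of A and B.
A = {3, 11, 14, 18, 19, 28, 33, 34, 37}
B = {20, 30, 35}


Set A = {3, 11, 14, 18, 19, 28, 33, 34, 37}
Set B = {20, 30, 35}
A △ B = (A \ B) ∪ (B \ A)
Elements in A but not B: {3, 11, 14, 18, 19, 28, 33, 34, 37}
Elements in B but not A: {20, 30, 35}
A △ B = {3, 11, 14, 18, 19, 20, 28, 30, 33, 34, 35, 37}

{3, 11, 14, 18, 19, 20, 28, 30, 33, 34, 35, 37}


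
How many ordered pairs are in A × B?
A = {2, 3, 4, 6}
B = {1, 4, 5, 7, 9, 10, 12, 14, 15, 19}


Set A = {2, 3, 4, 6} has 4 elements.
Set B = {1, 4, 5, 7, 9, 10, 12, 14, 15, 19} has 10 elements.
|A × B| = |A| × |B| = 4 × 10 = 40

40


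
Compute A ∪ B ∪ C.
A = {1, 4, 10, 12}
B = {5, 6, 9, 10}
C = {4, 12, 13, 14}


Set A = {1, 4, 10, 12}
Set B = {5, 6, 9, 10}
Set C = {4, 12, 13, 14}
First, A ∪ B = {1, 4, 5, 6, 9, 10, 12}
Then, (A ∪ B) ∪ C = {1, 4, 5, 6, 9, 10, 12, 13, 14}

{1, 4, 5, 6, 9, 10, 12, 13, 14}


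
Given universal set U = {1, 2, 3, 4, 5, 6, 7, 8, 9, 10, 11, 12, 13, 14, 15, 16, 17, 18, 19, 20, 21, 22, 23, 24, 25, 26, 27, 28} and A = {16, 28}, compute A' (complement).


Universal set U = {1, 2, 3, 4, 5, 6, 7, 8, 9, 10, 11, 12, 13, 14, 15, 16, 17, 18, 19, 20, 21, 22, 23, 24, 25, 26, 27, 28}
Set A = {16, 28}
A' = U \ A = elements in U but not in A
Checking each element of U:
1 (not in A, include), 2 (not in A, include), 3 (not in A, include), 4 (not in A, include), 5 (not in A, include), 6 (not in A, include), 7 (not in A, include), 8 (not in A, include), 9 (not in A, include), 10 (not in A, include), 11 (not in A, include), 12 (not in A, include), 13 (not in A, include), 14 (not in A, include), 15 (not in A, include), 16 (in A, exclude), 17 (not in A, include), 18 (not in A, include), 19 (not in A, include), 20 (not in A, include), 21 (not in A, include), 22 (not in A, include), 23 (not in A, include), 24 (not in A, include), 25 (not in A, include), 26 (not in A, include), 27 (not in A, include), 28 (in A, exclude)
A' = {1, 2, 3, 4, 5, 6, 7, 8, 9, 10, 11, 12, 13, 14, 15, 17, 18, 19, 20, 21, 22, 23, 24, 25, 26, 27}

{1, 2, 3, 4, 5, 6, 7, 8, 9, 10, 11, 12, 13, 14, 15, 17, 18, 19, 20, 21, 22, 23, 24, 25, 26, 27}


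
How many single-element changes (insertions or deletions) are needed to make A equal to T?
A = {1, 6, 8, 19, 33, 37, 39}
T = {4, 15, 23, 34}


Set A = {1, 6, 8, 19, 33, 37, 39}
Set T = {4, 15, 23, 34}
Elements to remove from A (in A, not in T): {1, 6, 8, 19, 33, 37, 39} → 7 removals
Elements to add to A (in T, not in A): {4, 15, 23, 34} → 4 additions
Total edits = 7 + 4 = 11

11


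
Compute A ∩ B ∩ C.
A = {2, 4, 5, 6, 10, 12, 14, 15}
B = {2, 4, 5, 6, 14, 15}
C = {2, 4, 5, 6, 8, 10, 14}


Set A = {2, 4, 5, 6, 10, 12, 14, 15}
Set B = {2, 4, 5, 6, 14, 15}
Set C = {2, 4, 5, 6, 8, 10, 14}
First, A ∩ B = {2, 4, 5, 6, 14, 15}
Then, (A ∩ B) ∩ C = {2, 4, 5, 6, 14}

{2, 4, 5, 6, 14}


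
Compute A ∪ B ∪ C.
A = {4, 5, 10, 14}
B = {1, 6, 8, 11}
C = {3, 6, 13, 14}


Set A = {4, 5, 10, 14}
Set B = {1, 6, 8, 11}
Set C = {3, 6, 13, 14}
First, A ∪ B = {1, 4, 5, 6, 8, 10, 11, 14}
Then, (A ∪ B) ∪ C = {1, 3, 4, 5, 6, 8, 10, 11, 13, 14}

{1, 3, 4, 5, 6, 8, 10, 11, 13, 14}


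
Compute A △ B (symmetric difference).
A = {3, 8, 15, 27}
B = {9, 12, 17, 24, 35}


Set A = {3, 8, 15, 27}
Set B = {9, 12, 17, 24, 35}
A △ B = (A \ B) ∪ (B \ A)
Elements in A but not B: {3, 8, 15, 27}
Elements in B but not A: {9, 12, 17, 24, 35}
A △ B = {3, 8, 9, 12, 15, 17, 24, 27, 35}

{3, 8, 9, 12, 15, 17, 24, 27, 35}


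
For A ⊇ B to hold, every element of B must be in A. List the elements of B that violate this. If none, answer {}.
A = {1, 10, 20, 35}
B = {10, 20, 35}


Set A = {1, 10, 20, 35}
Set B = {10, 20, 35}
Check each element of B against A:
10 ∈ A, 20 ∈ A, 35 ∈ A
Elements of B not in A: {}

{}


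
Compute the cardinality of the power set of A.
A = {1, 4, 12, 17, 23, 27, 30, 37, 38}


Set A = {1, 4, 12, 17, 23, 27, 30, 37, 38}
|A| = 9
The power set P(A) contains all subsets of A.
|P(A)| = 2^|A| = 2^9 = 512

512


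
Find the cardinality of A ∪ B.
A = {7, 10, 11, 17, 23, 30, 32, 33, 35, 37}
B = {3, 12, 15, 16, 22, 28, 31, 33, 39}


Set A = {7, 10, 11, 17, 23, 30, 32, 33, 35, 37}, |A| = 10
Set B = {3, 12, 15, 16, 22, 28, 31, 33, 39}, |B| = 9
A ∩ B = {33}, |A ∩ B| = 1
|A ∪ B| = |A| + |B| - |A ∩ B| = 10 + 9 - 1 = 18

18


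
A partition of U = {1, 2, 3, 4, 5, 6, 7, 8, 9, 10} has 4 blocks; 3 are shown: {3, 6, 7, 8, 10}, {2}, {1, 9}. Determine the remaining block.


U = {1, 2, 3, 4, 5, 6, 7, 8, 9, 10}
Shown blocks: {3, 6, 7, 8, 10}, {2}, {1, 9}
A partition's blocks are pairwise disjoint and cover U, so the missing block = U \ (union of shown blocks).
Union of shown blocks: {1, 2, 3, 6, 7, 8, 9, 10}
Missing block = U \ (union) = {4, 5}

{4, 5}


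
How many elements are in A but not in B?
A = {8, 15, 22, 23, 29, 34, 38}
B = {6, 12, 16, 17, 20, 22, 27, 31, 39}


Set A = {8, 15, 22, 23, 29, 34, 38}
Set B = {6, 12, 16, 17, 20, 22, 27, 31, 39}
A \ B = {8, 15, 23, 29, 34, 38}
|A \ B| = 6

6


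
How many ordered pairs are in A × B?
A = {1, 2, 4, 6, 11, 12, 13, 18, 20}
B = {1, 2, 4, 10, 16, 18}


Set A = {1, 2, 4, 6, 11, 12, 13, 18, 20} has 9 elements.
Set B = {1, 2, 4, 10, 16, 18} has 6 elements.
|A × B| = |A| × |B| = 9 × 6 = 54

54


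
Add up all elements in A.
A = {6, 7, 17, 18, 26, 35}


Set A = {6, 7, 17, 18, 26, 35}
Sum = 6 + 7 + 17 + 18 + 26 + 35 = 109

109


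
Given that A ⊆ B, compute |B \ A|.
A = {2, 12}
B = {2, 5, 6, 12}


Set A = {2, 12}, |A| = 2
Set B = {2, 5, 6, 12}, |B| = 4
Since A ⊆ B: B \ A = {5, 6}
|B| - |A| = 4 - 2 = 2

2


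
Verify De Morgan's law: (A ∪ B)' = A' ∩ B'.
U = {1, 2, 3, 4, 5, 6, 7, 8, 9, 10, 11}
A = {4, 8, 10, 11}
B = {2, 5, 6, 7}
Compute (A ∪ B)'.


U = {1, 2, 3, 4, 5, 6, 7, 8, 9, 10, 11}
A = {4, 8, 10, 11}, B = {2, 5, 6, 7}
A ∪ B = {2, 4, 5, 6, 7, 8, 10, 11}
(A ∪ B)' = U \ (A ∪ B) = {1, 3, 9}
Verification via A' ∩ B': A' = {1, 2, 3, 5, 6, 7, 9}, B' = {1, 3, 4, 8, 9, 10, 11}
A' ∩ B' = {1, 3, 9} ✓

{1, 3, 9}


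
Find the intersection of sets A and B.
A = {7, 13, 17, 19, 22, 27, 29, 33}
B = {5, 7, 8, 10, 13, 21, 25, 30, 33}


Set A = {7, 13, 17, 19, 22, 27, 29, 33}
Set B = {5, 7, 8, 10, 13, 21, 25, 30, 33}
A ∩ B includes only elements in both sets.
Check each element of A against B:
7 ✓, 13 ✓, 17 ✗, 19 ✗, 22 ✗, 27 ✗, 29 ✗, 33 ✓
A ∩ B = {7, 13, 33}

{7, 13, 33}


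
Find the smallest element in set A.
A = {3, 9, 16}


Set A = {3, 9, 16}
Elements in ascending order: 3, 9, 16
The smallest element is 3.

3


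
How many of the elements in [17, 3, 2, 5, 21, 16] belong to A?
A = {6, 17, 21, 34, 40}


Set A = {6, 17, 21, 34, 40}
Candidates: [17, 3, 2, 5, 21, 16]
Check each candidate:
17 ∈ A, 3 ∉ A, 2 ∉ A, 5 ∉ A, 21 ∈ A, 16 ∉ A
Count of candidates in A: 2

2


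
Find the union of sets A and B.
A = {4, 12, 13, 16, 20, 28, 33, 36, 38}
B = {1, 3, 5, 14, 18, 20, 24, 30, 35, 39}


Set A = {4, 12, 13, 16, 20, 28, 33, 36, 38}
Set B = {1, 3, 5, 14, 18, 20, 24, 30, 35, 39}
A ∪ B includes all elements in either set.
Elements from A: {4, 12, 13, 16, 20, 28, 33, 36, 38}
Elements from B not already included: {1, 3, 5, 14, 18, 24, 30, 35, 39}
A ∪ B = {1, 3, 4, 5, 12, 13, 14, 16, 18, 20, 24, 28, 30, 33, 35, 36, 38, 39}

{1, 3, 4, 5, 12, 13, 14, 16, 18, 20, 24, 28, 30, 33, 35, 36, 38, 39}


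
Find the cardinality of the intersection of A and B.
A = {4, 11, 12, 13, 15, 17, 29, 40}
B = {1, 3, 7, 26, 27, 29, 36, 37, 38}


Set A = {4, 11, 12, 13, 15, 17, 29, 40}
Set B = {1, 3, 7, 26, 27, 29, 36, 37, 38}
A ∩ B = {29}
|A ∩ B| = 1

1


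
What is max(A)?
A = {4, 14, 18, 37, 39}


Set A = {4, 14, 18, 37, 39}
Elements in ascending order: 4, 14, 18, 37, 39
The largest element is 39.

39


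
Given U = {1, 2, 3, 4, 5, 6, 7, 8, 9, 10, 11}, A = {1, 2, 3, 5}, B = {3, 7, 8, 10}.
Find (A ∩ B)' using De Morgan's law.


U = {1, 2, 3, 4, 5, 6, 7, 8, 9, 10, 11}
A = {1, 2, 3, 5}, B = {3, 7, 8, 10}
A ∩ B = {3}
(A ∩ B)' = U \ (A ∩ B) = {1, 2, 4, 5, 6, 7, 8, 9, 10, 11}
Verification via A' ∪ B': A' = {4, 6, 7, 8, 9, 10, 11}, B' = {1, 2, 4, 5, 6, 9, 11}
A' ∪ B' = {1, 2, 4, 5, 6, 7, 8, 9, 10, 11} ✓

{1, 2, 4, 5, 6, 7, 8, 9, 10, 11}


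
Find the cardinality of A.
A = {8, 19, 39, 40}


Set A = {8, 19, 39, 40}
Listing elements: 8, 19, 39, 40
Counting: 4 elements
|A| = 4

4


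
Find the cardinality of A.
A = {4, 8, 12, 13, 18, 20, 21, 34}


Set A = {4, 8, 12, 13, 18, 20, 21, 34}
Listing elements: 4, 8, 12, 13, 18, 20, 21, 34
Counting: 8 elements
|A| = 8

8


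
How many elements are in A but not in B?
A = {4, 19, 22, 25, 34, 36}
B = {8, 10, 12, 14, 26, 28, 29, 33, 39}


Set A = {4, 19, 22, 25, 34, 36}
Set B = {8, 10, 12, 14, 26, 28, 29, 33, 39}
A \ B = {4, 19, 22, 25, 34, 36}
|A \ B| = 6

6


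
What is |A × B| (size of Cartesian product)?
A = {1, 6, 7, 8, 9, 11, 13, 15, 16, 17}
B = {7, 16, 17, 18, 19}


Set A = {1, 6, 7, 8, 9, 11, 13, 15, 16, 17} has 10 elements.
Set B = {7, 16, 17, 18, 19} has 5 elements.
|A × B| = |A| × |B| = 10 × 5 = 50

50


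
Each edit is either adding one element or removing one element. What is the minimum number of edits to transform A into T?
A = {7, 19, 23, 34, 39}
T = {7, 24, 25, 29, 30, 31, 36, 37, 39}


Set A = {7, 19, 23, 34, 39}
Set T = {7, 24, 25, 29, 30, 31, 36, 37, 39}
Elements to remove from A (in A, not in T): {19, 23, 34} → 3 removals
Elements to add to A (in T, not in A): {24, 25, 29, 30, 31, 36, 37} → 7 additions
Total edits = 3 + 7 = 10

10


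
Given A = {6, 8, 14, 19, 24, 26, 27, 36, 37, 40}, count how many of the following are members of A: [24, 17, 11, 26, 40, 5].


Set A = {6, 8, 14, 19, 24, 26, 27, 36, 37, 40}
Candidates: [24, 17, 11, 26, 40, 5]
Check each candidate:
24 ∈ A, 17 ∉ A, 11 ∉ A, 26 ∈ A, 40 ∈ A, 5 ∉ A
Count of candidates in A: 3

3


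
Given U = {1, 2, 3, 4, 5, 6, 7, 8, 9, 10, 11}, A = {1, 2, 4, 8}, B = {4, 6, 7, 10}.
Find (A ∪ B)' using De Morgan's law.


U = {1, 2, 3, 4, 5, 6, 7, 8, 9, 10, 11}
A = {1, 2, 4, 8}, B = {4, 6, 7, 10}
A ∪ B = {1, 2, 4, 6, 7, 8, 10}
(A ∪ B)' = U \ (A ∪ B) = {3, 5, 9, 11}
Verification via A' ∩ B': A' = {3, 5, 6, 7, 9, 10, 11}, B' = {1, 2, 3, 5, 8, 9, 11}
A' ∩ B' = {3, 5, 9, 11} ✓

{3, 5, 9, 11}


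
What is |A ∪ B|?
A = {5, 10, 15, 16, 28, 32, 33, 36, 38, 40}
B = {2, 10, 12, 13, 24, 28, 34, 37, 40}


Set A = {5, 10, 15, 16, 28, 32, 33, 36, 38, 40}, |A| = 10
Set B = {2, 10, 12, 13, 24, 28, 34, 37, 40}, |B| = 9
A ∩ B = {10, 28, 40}, |A ∩ B| = 3
|A ∪ B| = |A| + |B| - |A ∩ B| = 10 + 9 - 3 = 16

16


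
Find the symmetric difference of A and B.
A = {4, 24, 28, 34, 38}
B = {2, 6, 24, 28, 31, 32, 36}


Set A = {4, 24, 28, 34, 38}
Set B = {2, 6, 24, 28, 31, 32, 36}
A △ B = (A \ B) ∪ (B \ A)
Elements in A but not B: {4, 34, 38}
Elements in B but not A: {2, 6, 31, 32, 36}
A △ B = {2, 4, 6, 31, 32, 34, 36, 38}

{2, 4, 6, 31, 32, 34, 36, 38}


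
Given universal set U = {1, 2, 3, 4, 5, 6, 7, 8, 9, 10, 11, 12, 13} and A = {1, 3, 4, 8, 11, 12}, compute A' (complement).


Universal set U = {1, 2, 3, 4, 5, 6, 7, 8, 9, 10, 11, 12, 13}
Set A = {1, 3, 4, 8, 11, 12}
A' = U \ A = elements in U but not in A
Checking each element of U:
1 (in A, exclude), 2 (not in A, include), 3 (in A, exclude), 4 (in A, exclude), 5 (not in A, include), 6 (not in A, include), 7 (not in A, include), 8 (in A, exclude), 9 (not in A, include), 10 (not in A, include), 11 (in A, exclude), 12 (in A, exclude), 13 (not in A, include)
A' = {2, 5, 6, 7, 9, 10, 13}

{2, 5, 6, 7, 9, 10, 13}


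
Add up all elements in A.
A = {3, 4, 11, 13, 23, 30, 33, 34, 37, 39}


Set A = {3, 4, 11, 13, 23, 30, 33, 34, 37, 39}
Sum = 3 + 4 + 11 + 13 + 23 + 30 + 33 + 34 + 37 + 39 = 227

227


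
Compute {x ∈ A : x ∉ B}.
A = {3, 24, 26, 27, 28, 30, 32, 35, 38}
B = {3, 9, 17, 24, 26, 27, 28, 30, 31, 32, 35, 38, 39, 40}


Set A = {3, 24, 26, 27, 28, 30, 32, 35, 38}
Set B = {3, 9, 17, 24, 26, 27, 28, 30, 31, 32, 35, 38, 39, 40}
Check each element of A against B:
3 ∈ B, 24 ∈ B, 26 ∈ B, 27 ∈ B, 28 ∈ B, 30 ∈ B, 32 ∈ B, 35 ∈ B, 38 ∈ B
Elements of A not in B: {}

{}


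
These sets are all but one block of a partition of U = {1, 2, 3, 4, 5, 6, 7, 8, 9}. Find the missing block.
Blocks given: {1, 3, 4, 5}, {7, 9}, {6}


U = {1, 2, 3, 4, 5, 6, 7, 8, 9}
Shown blocks: {1, 3, 4, 5}, {7, 9}, {6}
A partition's blocks are pairwise disjoint and cover U, so the missing block = U \ (union of shown blocks).
Union of shown blocks: {1, 3, 4, 5, 6, 7, 9}
Missing block = U \ (union) = {2, 8}

{2, 8}


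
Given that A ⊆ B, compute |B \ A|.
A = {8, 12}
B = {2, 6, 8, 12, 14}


Set A = {8, 12}, |A| = 2
Set B = {2, 6, 8, 12, 14}, |B| = 5
Since A ⊆ B: B \ A = {2, 6, 14}
|B| - |A| = 5 - 2 = 3

3


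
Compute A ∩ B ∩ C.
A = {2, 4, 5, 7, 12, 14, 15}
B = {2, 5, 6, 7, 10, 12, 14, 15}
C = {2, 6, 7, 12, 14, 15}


Set A = {2, 4, 5, 7, 12, 14, 15}
Set B = {2, 5, 6, 7, 10, 12, 14, 15}
Set C = {2, 6, 7, 12, 14, 15}
First, A ∩ B = {2, 5, 7, 12, 14, 15}
Then, (A ∩ B) ∩ C = {2, 7, 12, 14, 15}

{2, 7, 12, 14, 15}


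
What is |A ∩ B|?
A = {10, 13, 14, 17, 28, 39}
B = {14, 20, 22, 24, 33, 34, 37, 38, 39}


Set A = {10, 13, 14, 17, 28, 39}
Set B = {14, 20, 22, 24, 33, 34, 37, 38, 39}
A ∩ B = {14, 39}
|A ∩ B| = 2

2


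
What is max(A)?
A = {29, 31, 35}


Set A = {29, 31, 35}
Elements in ascending order: 29, 31, 35
The largest element is 35.

35


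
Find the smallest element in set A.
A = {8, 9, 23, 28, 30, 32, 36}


Set A = {8, 9, 23, 28, 30, 32, 36}
Elements in ascending order: 8, 9, 23, 28, 30, 32, 36
The smallest element is 8.

8


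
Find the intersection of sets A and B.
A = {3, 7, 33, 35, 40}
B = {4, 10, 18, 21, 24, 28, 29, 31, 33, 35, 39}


Set A = {3, 7, 33, 35, 40}
Set B = {4, 10, 18, 21, 24, 28, 29, 31, 33, 35, 39}
A ∩ B includes only elements in both sets.
Check each element of A against B:
3 ✗, 7 ✗, 33 ✓, 35 ✓, 40 ✗
A ∩ B = {33, 35}

{33, 35}


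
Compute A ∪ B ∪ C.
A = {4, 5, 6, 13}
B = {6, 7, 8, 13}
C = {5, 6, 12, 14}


Set A = {4, 5, 6, 13}
Set B = {6, 7, 8, 13}
Set C = {5, 6, 12, 14}
First, A ∪ B = {4, 5, 6, 7, 8, 13}
Then, (A ∪ B) ∪ C = {4, 5, 6, 7, 8, 12, 13, 14}

{4, 5, 6, 7, 8, 12, 13, 14}


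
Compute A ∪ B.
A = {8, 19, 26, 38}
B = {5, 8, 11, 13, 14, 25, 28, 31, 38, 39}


Set A = {8, 19, 26, 38}
Set B = {5, 8, 11, 13, 14, 25, 28, 31, 38, 39}
A ∪ B includes all elements in either set.
Elements from A: {8, 19, 26, 38}
Elements from B not already included: {5, 11, 13, 14, 25, 28, 31, 39}
A ∪ B = {5, 8, 11, 13, 14, 19, 25, 26, 28, 31, 38, 39}

{5, 8, 11, 13, 14, 19, 25, 26, 28, 31, 38, 39}


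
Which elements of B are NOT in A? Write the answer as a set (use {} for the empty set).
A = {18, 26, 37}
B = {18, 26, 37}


Set A = {18, 26, 37}
Set B = {18, 26, 37}
Check each element of B against A:
18 ∈ A, 26 ∈ A, 37 ∈ A
Elements of B not in A: {}

{}


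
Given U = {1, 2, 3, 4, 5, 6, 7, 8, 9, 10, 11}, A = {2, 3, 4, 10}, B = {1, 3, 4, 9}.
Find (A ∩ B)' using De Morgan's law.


U = {1, 2, 3, 4, 5, 6, 7, 8, 9, 10, 11}
A = {2, 3, 4, 10}, B = {1, 3, 4, 9}
A ∩ B = {3, 4}
(A ∩ B)' = U \ (A ∩ B) = {1, 2, 5, 6, 7, 8, 9, 10, 11}
Verification via A' ∪ B': A' = {1, 5, 6, 7, 8, 9, 11}, B' = {2, 5, 6, 7, 8, 10, 11}
A' ∪ B' = {1, 2, 5, 6, 7, 8, 9, 10, 11} ✓

{1, 2, 5, 6, 7, 8, 9, 10, 11}


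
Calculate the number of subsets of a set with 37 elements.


The set has 37 elements.
The power set contains all possible subsets.
|P(A)| = 2^|A| = 2^37 = 137438953472

137438953472


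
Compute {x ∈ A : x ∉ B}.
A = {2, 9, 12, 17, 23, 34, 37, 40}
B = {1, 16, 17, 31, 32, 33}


Set A = {2, 9, 12, 17, 23, 34, 37, 40}
Set B = {1, 16, 17, 31, 32, 33}
Check each element of A against B:
2 ∉ B (include), 9 ∉ B (include), 12 ∉ B (include), 17 ∈ B, 23 ∉ B (include), 34 ∉ B (include), 37 ∉ B (include), 40 ∉ B (include)
Elements of A not in B: {2, 9, 12, 23, 34, 37, 40}

{2, 9, 12, 23, 34, 37, 40}


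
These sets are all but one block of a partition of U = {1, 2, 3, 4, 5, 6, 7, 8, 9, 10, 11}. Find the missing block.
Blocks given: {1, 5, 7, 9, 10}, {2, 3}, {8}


U = {1, 2, 3, 4, 5, 6, 7, 8, 9, 10, 11}
Shown blocks: {1, 5, 7, 9, 10}, {2, 3}, {8}
A partition's blocks are pairwise disjoint and cover U, so the missing block = U \ (union of shown blocks).
Union of shown blocks: {1, 2, 3, 5, 7, 8, 9, 10}
Missing block = U \ (union) = {4, 6, 11}

{4, 6, 11}


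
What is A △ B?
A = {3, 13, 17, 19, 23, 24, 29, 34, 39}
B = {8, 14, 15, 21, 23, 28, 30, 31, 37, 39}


Set A = {3, 13, 17, 19, 23, 24, 29, 34, 39}
Set B = {8, 14, 15, 21, 23, 28, 30, 31, 37, 39}
A △ B = (A \ B) ∪ (B \ A)
Elements in A but not B: {3, 13, 17, 19, 24, 29, 34}
Elements in B but not A: {8, 14, 15, 21, 28, 30, 31, 37}
A △ B = {3, 8, 13, 14, 15, 17, 19, 21, 24, 28, 29, 30, 31, 34, 37}

{3, 8, 13, 14, 15, 17, 19, 21, 24, 28, 29, 30, 31, 34, 37}


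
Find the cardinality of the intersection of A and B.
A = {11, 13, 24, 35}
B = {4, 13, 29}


Set A = {11, 13, 24, 35}
Set B = {4, 13, 29}
A ∩ B = {13}
|A ∩ B| = 1

1


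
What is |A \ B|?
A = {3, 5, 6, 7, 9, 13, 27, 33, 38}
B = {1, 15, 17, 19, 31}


Set A = {3, 5, 6, 7, 9, 13, 27, 33, 38}
Set B = {1, 15, 17, 19, 31}
A \ B = {3, 5, 6, 7, 9, 13, 27, 33, 38}
|A \ B| = 9

9


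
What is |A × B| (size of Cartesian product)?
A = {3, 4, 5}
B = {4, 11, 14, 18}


Set A = {3, 4, 5} has 3 elements.
Set B = {4, 11, 14, 18} has 4 elements.
|A × B| = |A| × |B| = 3 × 4 = 12

12


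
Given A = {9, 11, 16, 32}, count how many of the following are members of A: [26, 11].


Set A = {9, 11, 16, 32}
Candidates: [26, 11]
Check each candidate:
26 ∉ A, 11 ∈ A
Count of candidates in A: 1

1


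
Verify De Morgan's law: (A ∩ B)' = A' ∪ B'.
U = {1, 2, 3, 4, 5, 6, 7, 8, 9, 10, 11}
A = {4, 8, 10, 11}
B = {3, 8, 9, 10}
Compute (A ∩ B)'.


U = {1, 2, 3, 4, 5, 6, 7, 8, 9, 10, 11}
A = {4, 8, 10, 11}, B = {3, 8, 9, 10}
A ∩ B = {8, 10}
(A ∩ B)' = U \ (A ∩ B) = {1, 2, 3, 4, 5, 6, 7, 9, 11}
Verification via A' ∪ B': A' = {1, 2, 3, 5, 6, 7, 9}, B' = {1, 2, 4, 5, 6, 7, 11}
A' ∪ B' = {1, 2, 3, 4, 5, 6, 7, 9, 11} ✓

{1, 2, 3, 4, 5, 6, 7, 9, 11}


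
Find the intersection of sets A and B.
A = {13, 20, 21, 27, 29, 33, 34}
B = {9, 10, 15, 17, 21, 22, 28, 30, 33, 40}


Set A = {13, 20, 21, 27, 29, 33, 34}
Set B = {9, 10, 15, 17, 21, 22, 28, 30, 33, 40}
A ∩ B includes only elements in both sets.
Check each element of A against B:
13 ✗, 20 ✗, 21 ✓, 27 ✗, 29 ✗, 33 ✓, 34 ✗
A ∩ B = {21, 33}

{21, 33}


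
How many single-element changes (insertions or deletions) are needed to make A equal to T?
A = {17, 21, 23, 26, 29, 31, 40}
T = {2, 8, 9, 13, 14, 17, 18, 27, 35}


Set A = {17, 21, 23, 26, 29, 31, 40}
Set T = {2, 8, 9, 13, 14, 17, 18, 27, 35}
Elements to remove from A (in A, not in T): {21, 23, 26, 29, 31, 40} → 6 removals
Elements to add to A (in T, not in A): {2, 8, 9, 13, 14, 18, 27, 35} → 8 additions
Total edits = 6 + 8 = 14

14


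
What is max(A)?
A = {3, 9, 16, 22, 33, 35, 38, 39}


Set A = {3, 9, 16, 22, 33, 35, 38, 39}
Elements in ascending order: 3, 9, 16, 22, 33, 35, 38, 39
The largest element is 39.

39


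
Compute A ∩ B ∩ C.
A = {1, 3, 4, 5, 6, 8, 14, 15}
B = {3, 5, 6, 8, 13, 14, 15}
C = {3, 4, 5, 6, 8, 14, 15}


Set A = {1, 3, 4, 5, 6, 8, 14, 15}
Set B = {3, 5, 6, 8, 13, 14, 15}
Set C = {3, 4, 5, 6, 8, 14, 15}
First, A ∩ B = {3, 5, 6, 8, 14, 15}
Then, (A ∩ B) ∩ C = {3, 5, 6, 8, 14, 15}

{3, 5, 6, 8, 14, 15}


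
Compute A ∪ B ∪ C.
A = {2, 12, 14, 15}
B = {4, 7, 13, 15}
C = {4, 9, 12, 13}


Set A = {2, 12, 14, 15}
Set B = {4, 7, 13, 15}
Set C = {4, 9, 12, 13}
First, A ∪ B = {2, 4, 7, 12, 13, 14, 15}
Then, (A ∪ B) ∪ C = {2, 4, 7, 9, 12, 13, 14, 15}

{2, 4, 7, 9, 12, 13, 14, 15}


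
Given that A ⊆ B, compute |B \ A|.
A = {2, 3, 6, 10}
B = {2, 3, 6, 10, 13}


Set A = {2, 3, 6, 10}, |A| = 4
Set B = {2, 3, 6, 10, 13}, |B| = 5
Since A ⊆ B: B \ A = {13}
|B| - |A| = 5 - 4 = 1

1


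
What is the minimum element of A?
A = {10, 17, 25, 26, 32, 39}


Set A = {10, 17, 25, 26, 32, 39}
Elements in ascending order: 10, 17, 25, 26, 32, 39
The smallest element is 10.

10


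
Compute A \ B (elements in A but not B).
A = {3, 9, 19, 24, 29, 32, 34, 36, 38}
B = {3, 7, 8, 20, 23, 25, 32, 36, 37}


Set A = {3, 9, 19, 24, 29, 32, 34, 36, 38}
Set B = {3, 7, 8, 20, 23, 25, 32, 36, 37}
A \ B includes elements in A that are not in B.
Check each element of A:
3 (in B, remove), 9 (not in B, keep), 19 (not in B, keep), 24 (not in B, keep), 29 (not in B, keep), 32 (in B, remove), 34 (not in B, keep), 36 (in B, remove), 38 (not in B, keep)
A \ B = {9, 19, 24, 29, 34, 38}

{9, 19, 24, 29, 34, 38}


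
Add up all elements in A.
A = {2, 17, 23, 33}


Set A = {2, 17, 23, 33}
Sum = 2 + 17 + 23 + 33 = 75

75


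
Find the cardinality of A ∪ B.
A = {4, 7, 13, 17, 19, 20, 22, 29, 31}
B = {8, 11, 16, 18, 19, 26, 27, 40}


Set A = {4, 7, 13, 17, 19, 20, 22, 29, 31}, |A| = 9
Set B = {8, 11, 16, 18, 19, 26, 27, 40}, |B| = 8
A ∩ B = {19}, |A ∩ B| = 1
|A ∪ B| = |A| + |B| - |A ∩ B| = 9 + 8 - 1 = 16

16


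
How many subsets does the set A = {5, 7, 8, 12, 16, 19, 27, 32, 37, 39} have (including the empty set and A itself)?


Set A = {5, 7, 8, 12, 16, 19, 27, 32, 37, 39}
|A| = 10
The power set P(A) contains all subsets of A.
|P(A)| = 2^|A| = 2^10 = 1024

1024


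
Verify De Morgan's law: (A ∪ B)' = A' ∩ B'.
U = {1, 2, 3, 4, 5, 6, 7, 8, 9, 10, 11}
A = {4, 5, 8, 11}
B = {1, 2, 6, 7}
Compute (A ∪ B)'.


U = {1, 2, 3, 4, 5, 6, 7, 8, 9, 10, 11}
A = {4, 5, 8, 11}, B = {1, 2, 6, 7}
A ∪ B = {1, 2, 4, 5, 6, 7, 8, 11}
(A ∪ B)' = U \ (A ∪ B) = {3, 9, 10}
Verification via A' ∩ B': A' = {1, 2, 3, 6, 7, 9, 10}, B' = {3, 4, 5, 8, 9, 10, 11}
A' ∩ B' = {3, 9, 10} ✓

{3, 9, 10}


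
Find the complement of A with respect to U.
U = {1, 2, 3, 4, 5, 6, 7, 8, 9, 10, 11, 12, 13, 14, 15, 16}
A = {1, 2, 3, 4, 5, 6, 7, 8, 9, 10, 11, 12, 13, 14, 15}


Universal set U = {1, 2, 3, 4, 5, 6, 7, 8, 9, 10, 11, 12, 13, 14, 15, 16}
Set A = {1, 2, 3, 4, 5, 6, 7, 8, 9, 10, 11, 12, 13, 14, 15}
A' = U \ A = elements in U but not in A
Checking each element of U:
1 (in A, exclude), 2 (in A, exclude), 3 (in A, exclude), 4 (in A, exclude), 5 (in A, exclude), 6 (in A, exclude), 7 (in A, exclude), 8 (in A, exclude), 9 (in A, exclude), 10 (in A, exclude), 11 (in A, exclude), 12 (in A, exclude), 13 (in A, exclude), 14 (in A, exclude), 15 (in A, exclude), 16 (not in A, include)
A' = {16}

{16}


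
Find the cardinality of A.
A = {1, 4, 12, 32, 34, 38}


Set A = {1, 4, 12, 32, 34, 38}
Listing elements: 1, 4, 12, 32, 34, 38
Counting: 6 elements
|A| = 6

6


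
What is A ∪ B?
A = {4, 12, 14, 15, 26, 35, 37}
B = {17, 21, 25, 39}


Set A = {4, 12, 14, 15, 26, 35, 37}
Set B = {17, 21, 25, 39}
A ∪ B includes all elements in either set.
Elements from A: {4, 12, 14, 15, 26, 35, 37}
Elements from B not already included: {17, 21, 25, 39}
A ∪ B = {4, 12, 14, 15, 17, 21, 25, 26, 35, 37, 39}

{4, 12, 14, 15, 17, 21, 25, 26, 35, 37, 39}


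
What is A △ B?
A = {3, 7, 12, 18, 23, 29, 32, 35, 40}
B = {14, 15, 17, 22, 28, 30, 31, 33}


Set A = {3, 7, 12, 18, 23, 29, 32, 35, 40}
Set B = {14, 15, 17, 22, 28, 30, 31, 33}
A △ B = (A \ B) ∪ (B \ A)
Elements in A but not B: {3, 7, 12, 18, 23, 29, 32, 35, 40}
Elements in B but not A: {14, 15, 17, 22, 28, 30, 31, 33}
A △ B = {3, 7, 12, 14, 15, 17, 18, 22, 23, 28, 29, 30, 31, 32, 33, 35, 40}

{3, 7, 12, 14, 15, 17, 18, 22, 23, 28, 29, 30, 31, 32, 33, 35, 40}


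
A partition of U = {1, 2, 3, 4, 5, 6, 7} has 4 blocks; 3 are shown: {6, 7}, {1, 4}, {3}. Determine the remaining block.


U = {1, 2, 3, 4, 5, 6, 7}
Shown blocks: {6, 7}, {1, 4}, {3}
A partition's blocks are pairwise disjoint and cover U, so the missing block = U \ (union of shown blocks).
Union of shown blocks: {1, 3, 4, 6, 7}
Missing block = U \ (union) = {2, 5}

{2, 5}


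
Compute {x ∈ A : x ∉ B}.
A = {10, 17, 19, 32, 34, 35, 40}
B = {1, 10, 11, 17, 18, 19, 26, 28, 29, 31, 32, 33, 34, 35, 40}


Set A = {10, 17, 19, 32, 34, 35, 40}
Set B = {1, 10, 11, 17, 18, 19, 26, 28, 29, 31, 32, 33, 34, 35, 40}
Check each element of A against B:
10 ∈ B, 17 ∈ B, 19 ∈ B, 32 ∈ B, 34 ∈ B, 35 ∈ B, 40 ∈ B
Elements of A not in B: {}

{}


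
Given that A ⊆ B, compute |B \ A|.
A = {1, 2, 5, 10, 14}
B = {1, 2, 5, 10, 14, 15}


Set A = {1, 2, 5, 10, 14}, |A| = 5
Set B = {1, 2, 5, 10, 14, 15}, |B| = 6
Since A ⊆ B: B \ A = {15}
|B| - |A| = 6 - 5 = 1

1


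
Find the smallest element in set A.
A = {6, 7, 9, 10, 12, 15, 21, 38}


Set A = {6, 7, 9, 10, 12, 15, 21, 38}
Elements in ascending order: 6, 7, 9, 10, 12, 15, 21, 38
The smallest element is 6.

6


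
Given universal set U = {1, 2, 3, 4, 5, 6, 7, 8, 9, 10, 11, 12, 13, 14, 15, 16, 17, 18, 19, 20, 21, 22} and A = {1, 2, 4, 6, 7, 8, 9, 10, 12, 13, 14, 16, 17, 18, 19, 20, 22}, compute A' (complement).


Universal set U = {1, 2, 3, 4, 5, 6, 7, 8, 9, 10, 11, 12, 13, 14, 15, 16, 17, 18, 19, 20, 21, 22}
Set A = {1, 2, 4, 6, 7, 8, 9, 10, 12, 13, 14, 16, 17, 18, 19, 20, 22}
A' = U \ A = elements in U but not in A
Checking each element of U:
1 (in A, exclude), 2 (in A, exclude), 3 (not in A, include), 4 (in A, exclude), 5 (not in A, include), 6 (in A, exclude), 7 (in A, exclude), 8 (in A, exclude), 9 (in A, exclude), 10 (in A, exclude), 11 (not in A, include), 12 (in A, exclude), 13 (in A, exclude), 14 (in A, exclude), 15 (not in A, include), 16 (in A, exclude), 17 (in A, exclude), 18 (in A, exclude), 19 (in A, exclude), 20 (in A, exclude), 21 (not in A, include), 22 (in A, exclude)
A' = {3, 5, 11, 15, 21}

{3, 5, 11, 15, 21}


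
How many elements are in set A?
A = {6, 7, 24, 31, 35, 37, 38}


Set A = {6, 7, 24, 31, 35, 37, 38}
Listing elements: 6, 7, 24, 31, 35, 37, 38
Counting: 7 elements
|A| = 7

7


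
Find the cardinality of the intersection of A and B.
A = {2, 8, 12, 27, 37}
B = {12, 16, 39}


Set A = {2, 8, 12, 27, 37}
Set B = {12, 16, 39}
A ∩ B = {12}
|A ∩ B| = 1

1


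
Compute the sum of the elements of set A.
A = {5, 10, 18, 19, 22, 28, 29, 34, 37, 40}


Set A = {5, 10, 18, 19, 22, 28, 29, 34, 37, 40}
Sum = 5 + 10 + 18 + 19 + 22 + 28 + 29 + 34 + 37 + 40 = 242

242


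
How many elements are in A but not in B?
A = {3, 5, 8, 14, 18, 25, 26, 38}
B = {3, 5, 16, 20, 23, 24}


Set A = {3, 5, 8, 14, 18, 25, 26, 38}
Set B = {3, 5, 16, 20, 23, 24}
A \ B = {8, 14, 18, 25, 26, 38}
|A \ B| = 6

6


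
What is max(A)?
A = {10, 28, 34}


Set A = {10, 28, 34}
Elements in ascending order: 10, 28, 34
The largest element is 34.

34


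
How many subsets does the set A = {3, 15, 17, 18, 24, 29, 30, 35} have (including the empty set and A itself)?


Set A = {3, 15, 17, 18, 24, 29, 30, 35}
|A| = 8
The power set P(A) contains all subsets of A.
|P(A)| = 2^|A| = 2^8 = 256

256


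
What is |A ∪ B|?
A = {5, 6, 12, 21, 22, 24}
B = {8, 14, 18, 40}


Set A = {5, 6, 12, 21, 22, 24}, |A| = 6
Set B = {8, 14, 18, 40}, |B| = 4
A ∩ B = {}, |A ∩ B| = 0
|A ∪ B| = |A| + |B| - |A ∩ B| = 6 + 4 - 0 = 10

10


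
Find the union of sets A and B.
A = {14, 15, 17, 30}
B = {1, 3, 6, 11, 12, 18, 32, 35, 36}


Set A = {14, 15, 17, 30}
Set B = {1, 3, 6, 11, 12, 18, 32, 35, 36}
A ∪ B includes all elements in either set.
Elements from A: {14, 15, 17, 30}
Elements from B not already included: {1, 3, 6, 11, 12, 18, 32, 35, 36}
A ∪ B = {1, 3, 6, 11, 12, 14, 15, 17, 18, 30, 32, 35, 36}

{1, 3, 6, 11, 12, 14, 15, 17, 18, 30, 32, 35, 36}


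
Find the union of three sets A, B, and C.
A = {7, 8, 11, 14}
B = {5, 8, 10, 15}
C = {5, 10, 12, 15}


Set A = {7, 8, 11, 14}
Set B = {5, 8, 10, 15}
Set C = {5, 10, 12, 15}
First, A ∪ B = {5, 7, 8, 10, 11, 14, 15}
Then, (A ∪ B) ∪ C = {5, 7, 8, 10, 11, 12, 14, 15}

{5, 7, 8, 10, 11, 12, 14, 15}


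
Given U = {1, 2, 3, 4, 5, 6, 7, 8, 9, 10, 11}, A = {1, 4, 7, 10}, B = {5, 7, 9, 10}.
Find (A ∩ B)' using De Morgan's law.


U = {1, 2, 3, 4, 5, 6, 7, 8, 9, 10, 11}
A = {1, 4, 7, 10}, B = {5, 7, 9, 10}
A ∩ B = {7, 10}
(A ∩ B)' = U \ (A ∩ B) = {1, 2, 3, 4, 5, 6, 8, 9, 11}
Verification via A' ∪ B': A' = {2, 3, 5, 6, 8, 9, 11}, B' = {1, 2, 3, 4, 6, 8, 11}
A' ∪ B' = {1, 2, 3, 4, 5, 6, 8, 9, 11} ✓

{1, 2, 3, 4, 5, 6, 8, 9, 11}


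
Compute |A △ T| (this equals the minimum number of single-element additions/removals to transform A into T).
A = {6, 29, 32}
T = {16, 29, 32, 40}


Set A = {6, 29, 32}
Set T = {16, 29, 32, 40}
Elements to remove from A (in A, not in T): {6} → 1 removals
Elements to add to A (in T, not in A): {16, 40} → 2 additions
Total edits = 1 + 2 = 3

3


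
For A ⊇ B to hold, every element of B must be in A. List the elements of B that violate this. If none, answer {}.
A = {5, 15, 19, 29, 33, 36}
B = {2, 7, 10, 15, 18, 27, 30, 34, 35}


Set A = {5, 15, 19, 29, 33, 36}
Set B = {2, 7, 10, 15, 18, 27, 30, 34, 35}
Check each element of B against A:
2 ∉ A (include), 7 ∉ A (include), 10 ∉ A (include), 15 ∈ A, 18 ∉ A (include), 27 ∉ A (include), 30 ∉ A (include), 34 ∉ A (include), 35 ∉ A (include)
Elements of B not in A: {2, 7, 10, 18, 27, 30, 34, 35}

{2, 7, 10, 18, 27, 30, 34, 35}


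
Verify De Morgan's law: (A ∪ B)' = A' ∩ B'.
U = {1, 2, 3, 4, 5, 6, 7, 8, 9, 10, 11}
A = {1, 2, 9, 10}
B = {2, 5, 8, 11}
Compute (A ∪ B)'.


U = {1, 2, 3, 4, 5, 6, 7, 8, 9, 10, 11}
A = {1, 2, 9, 10}, B = {2, 5, 8, 11}
A ∪ B = {1, 2, 5, 8, 9, 10, 11}
(A ∪ B)' = U \ (A ∪ B) = {3, 4, 6, 7}
Verification via A' ∩ B': A' = {3, 4, 5, 6, 7, 8, 11}, B' = {1, 3, 4, 6, 7, 9, 10}
A' ∩ B' = {3, 4, 6, 7} ✓

{3, 4, 6, 7}


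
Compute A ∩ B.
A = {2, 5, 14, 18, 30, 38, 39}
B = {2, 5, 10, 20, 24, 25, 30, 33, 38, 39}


Set A = {2, 5, 14, 18, 30, 38, 39}
Set B = {2, 5, 10, 20, 24, 25, 30, 33, 38, 39}
A ∩ B includes only elements in both sets.
Check each element of A against B:
2 ✓, 5 ✓, 14 ✗, 18 ✗, 30 ✓, 38 ✓, 39 ✓
A ∩ B = {2, 5, 30, 38, 39}

{2, 5, 30, 38, 39}


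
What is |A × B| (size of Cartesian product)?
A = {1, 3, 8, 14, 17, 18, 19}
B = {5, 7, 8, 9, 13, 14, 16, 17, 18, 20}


Set A = {1, 3, 8, 14, 17, 18, 19} has 7 elements.
Set B = {5, 7, 8, 9, 13, 14, 16, 17, 18, 20} has 10 elements.
|A × B| = |A| × |B| = 7 × 10 = 70

70


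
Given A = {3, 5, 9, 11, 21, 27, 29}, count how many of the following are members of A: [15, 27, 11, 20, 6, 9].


Set A = {3, 5, 9, 11, 21, 27, 29}
Candidates: [15, 27, 11, 20, 6, 9]
Check each candidate:
15 ∉ A, 27 ∈ A, 11 ∈ A, 20 ∉ A, 6 ∉ A, 9 ∈ A
Count of candidates in A: 3

3


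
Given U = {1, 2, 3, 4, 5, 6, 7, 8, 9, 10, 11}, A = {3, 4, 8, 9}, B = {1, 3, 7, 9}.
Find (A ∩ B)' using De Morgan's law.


U = {1, 2, 3, 4, 5, 6, 7, 8, 9, 10, 11}
A = {3, 4, 8, 9}, B = {1, 3, 7, 9}
A ∩ B = {3, 9}
(A ∩ B)' = U \ (A ∩ B) = {1, 2, 4, 5, 6, 7, 8, 10, 11}
Verification via A' ∪ B': A' = {1, 2, 5, 6, 7, 10, 11}, B' = {2, 4, 5, 6, 8, 10, 11}
A' ∪ B' = {1, 2, 4, 5, 6, 7, 8, 10, 11} ✓

{1, 2, 4, 5, 6, 7, 8, 10, 11}


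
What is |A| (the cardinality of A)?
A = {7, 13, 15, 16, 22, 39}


Set A = {7, 13, 15, 16, 22, 39}
Listing elements: 7, 13, 15, 16, 22, 39
Counting: 6 elements
|A| = 6

6


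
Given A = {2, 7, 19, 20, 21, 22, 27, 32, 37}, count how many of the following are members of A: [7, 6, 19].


Set A = {2, 7, 19, 20, 21, 22, 27, 32, 37}
Candidates: [7, 6, 19]
Check each candidate:
7 ∈ A, 6 ∉ A, 19 ∈ A
Count of candidates in A: 2

2
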